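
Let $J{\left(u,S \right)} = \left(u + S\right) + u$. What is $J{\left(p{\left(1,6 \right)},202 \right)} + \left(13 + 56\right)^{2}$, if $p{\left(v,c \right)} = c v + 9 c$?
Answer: $5083$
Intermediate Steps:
$p{\left(v,c \right)} = 9 c + c v$
$J{\left(u,S \right)} = S + 2 u$ ($J{\left(u,S \right)} = \left(S + u\right) + u = S + 2 u$)
$J{\left(p{\left(1,6 \right)},202 \right)} + \left(13 + 56\right)^{2} = \left(202 + 2 \cdot 6 \left(9 + 1\right)\right) + \left(13 + 56\right)^{2} = \left(202 + 2 \cdot 6 \cdot 10\right) + 69^{2} = \left(202 + 2 \cdot 60\right) + 4761 = \left(202 + 120\right) + 4761 = 322 + 4761 = 5083$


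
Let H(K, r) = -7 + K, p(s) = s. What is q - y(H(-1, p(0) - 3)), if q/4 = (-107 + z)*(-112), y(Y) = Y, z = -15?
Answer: 54664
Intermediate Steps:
q = 54656 (q = 4*((-107 - 15)*(-112)) = 4*(-122*(-112)) = 4*13664 = 54656)
q - y(H(-1, p(0) - 3)) = 54656 - (-7 - 1) = 54656 - 1*(-8) = 54656 + 8 = 54664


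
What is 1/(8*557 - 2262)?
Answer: 1/2194 ≈ 0.00045579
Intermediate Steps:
1/(8*557 - 2262) = 1/(4456 - 2262) = 1/2194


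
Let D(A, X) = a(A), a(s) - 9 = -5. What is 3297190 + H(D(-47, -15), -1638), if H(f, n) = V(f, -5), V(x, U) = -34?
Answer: 3297156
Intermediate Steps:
a(s) = 4 (a(s) = 9 - 5 = 4)
D(A, X) = 4
H(f, n) = -34
3297190 + H(D(-47, -15), -1638) = 3297190 - 34 = 3297156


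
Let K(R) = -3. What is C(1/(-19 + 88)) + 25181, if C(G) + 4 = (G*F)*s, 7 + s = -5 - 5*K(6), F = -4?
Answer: 579067/23 ≈ 25177.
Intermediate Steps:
s = 3 (s = -7 + (-5 - 5*(-3)) = -7 + (-5 + 15) = -7 + 10 = 3)
C(G) = -4 - 12*G (C(G) = -4 + (G*(-4))*3 = -4 - 4*G*3 = -4 - 12*G)
C(1/(-19 + 88)) + 25181 = (-4 - 12/(-19 + 88)) + 25181 = (-4 - 12/69) + 25181 = (-4 - 12*1/69) + 25181 = (-4 - 4/23) + 25181 = -96/23 + 25181 = 579067/23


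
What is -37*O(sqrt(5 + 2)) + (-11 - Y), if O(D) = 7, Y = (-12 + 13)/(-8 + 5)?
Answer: -809/3 ≈ -269.67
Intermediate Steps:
Y = -1/3 (Y = 1/(-3) = 1*(-1/3) = -1/3 ≈ -0.33333)
-37*O(sqrt(5 + 2)) + (-11 - Y) = -37*7 + (-11 - 1*(-1/3)) = -259 + (-11 + 1/3) = -259 - 32/3 = -809/3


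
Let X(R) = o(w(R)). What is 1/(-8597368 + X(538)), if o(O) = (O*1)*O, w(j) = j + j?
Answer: -1/7439592 ≈ -1.3442e-7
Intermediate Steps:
w(j) = 2*j
o(O) = O**2 (o(O) = O*O = O**2)
X(R) = 4*R**2 (X(R) = (2*R)**2 = 4*R**2)
1/(-8597368 + X(538)) = 1/(-8597368 + 4*538**2) = 1/(-8597368 + 4*289444) = 1/(-8597368 + 1157776) = 1/(-7439592) = -1/7439592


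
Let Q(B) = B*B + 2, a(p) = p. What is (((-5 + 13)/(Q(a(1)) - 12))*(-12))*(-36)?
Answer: -384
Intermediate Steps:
Q(B) = 2 + B² (Q(B) = B² + 2 = 2 + B²)
(((-5 + 13)/(Q(a(1)) - 12))*(-12))*(-36) = (((-5 + 13)/((2 + 1²) - 12))*(-12))*(-36) = ((8/((2 + 1) - 12))*(-12))*(-36) = ((8/(3 - 12))*(-12))*(-36) = ((8/(-9))*(-12))*(-36) = ((8*(-⅑))*(-12))*(-36) = -8/9*(-12)*(-36) = (32/3)*(-36) = -384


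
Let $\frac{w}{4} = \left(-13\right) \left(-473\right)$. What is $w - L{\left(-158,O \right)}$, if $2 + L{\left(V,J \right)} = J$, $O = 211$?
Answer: $24387$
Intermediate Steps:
$w = 24596$ ($w = 4 \left(\left(-13\right) \left(-473\right)\right) = 4 \cdot 6149 = 24596$)
$L{\left(V,J \right)} = -2 + J$
$w - L{\left(-158,O \right)} = 24596 - \left(-2 + 211\right) = 24596 - 209 = 24387$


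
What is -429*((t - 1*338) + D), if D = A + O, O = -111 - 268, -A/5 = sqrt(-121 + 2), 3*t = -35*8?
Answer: 347633 + 2145*I*sqrt(119) ≈ 3.4763e+5 + 23399.0*I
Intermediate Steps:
t = -280/3 (t = (-35*8)/3 = (1/3)*(-280) = -280/3 ≈ -93.333)
A = -5*I*sqrt(119) (A = -5*sqrt(-121 + 2) = -5*I*sqrt(119) ≈ -54.544*I)
O = -379
D = -379 - 5*I*sqrt(119) (D = -5*I*sqrt(119) - 379 = -379 - 5*I*sqrt(119) ≈ -379.0 - 54.544*I)
-429*((t - 1*338) + D) = -429*((-280/3 - 1*338) + (-379 - 5*I*sqrt(119))) = -429*((-280/3 - 338) + (-379 - 5*I*sqrt(119))) = -429*(-1294/3 + (-379 - 5*I*sqrt(119))) = -429*(-2431/3 - 5*I*sqrt(119)) = 347633 + 2145*I*sqrt(119)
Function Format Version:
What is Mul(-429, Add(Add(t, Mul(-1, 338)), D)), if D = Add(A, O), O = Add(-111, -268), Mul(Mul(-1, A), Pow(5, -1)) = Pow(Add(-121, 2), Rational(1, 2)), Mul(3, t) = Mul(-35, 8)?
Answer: Add(347633, Mul(2145, I, Pow(119, Rational(1, 2)))) ≈ Add(3.4763e+5, Mul(23399., I))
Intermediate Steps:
t = Rational(-280, 3) (t = Mul(Rational(1, 3), Mul(-35, 8)) = Mul(Rational(1, 3), -280) = Rational(-280, 3) ≈ -93.333)
A = Mul(-5, I, Pow(119, Rational(1, 2))) (A = Mul(-5, Pow(Add(-121, 2), Rational(1, 2))) = Mul(-5, Pow(-119, Rational(1, 2))) = Mul(-5, Mul(I, Pow(119, Rational(1, 2)))) = Mul(-5, I, Pow(119, Rational(1, 2))) ≈ Mul(-54.544, I))
O = -379
D = Add(-379, Mul(-5, I, Pow(119, Rational(1, 2)))) (D = Add(Mul(-5, I, Pow(119, Rational(1, 2))), -379) = Add(-379, Mul(-5, I, Pow(119, Rational(1, 2)))) ≈ Add(-379.00, Mul(-54.544, I)))
Mul(-429, Add(Add(t, Mul(-1, 338)), D)) = Mul(-429, Add(Add(Rational(-280, 3), Mul(-1, 338)), Add(-379, Mul(-5, I, Pow(119, Rational(1, 2)))))) = Mul(-429, Add(Add(Rational(-280, 3), -338), Add(-379, Mul(-5, I, Pow(119, Rational(1, 2)))))) = Mul(-429, Add(Rational(-1294, 3), Add(-379, Mul(-5, I, Pow(119, Rational(1, 2)))))) = Mul(-429, Add(Rational(-2431, 3), Mul(-5, I, Pow(119, Rational(1, 2))))) = Add(347633, Mul(2145, I, Pow(119, Rational(1, 2))))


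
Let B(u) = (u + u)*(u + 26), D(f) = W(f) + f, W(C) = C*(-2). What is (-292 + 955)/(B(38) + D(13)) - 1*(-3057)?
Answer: 4943390/1617 ≈ 3057.1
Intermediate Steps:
W(C) = -2*C
D(f) = -f (D(f) = -2*f + f = -f)
B(u) = 2*u*(26 + u) (B(u) = (2*u)*(26 + u) = 2*u*(26 + u))
(-292 + 955)/(B(38) + D(13)) - 1*(-3057) = (-292 + 955)/(2*38*(26 + 38) - 1*13) - 1*(-3057) = 663/(2*38*64 - 13) + 3057 = 663/(4864 - 13) + 3057 = 663/4851 + 3057 = 663*(1/4851) + 3057 = 221/1617 + 3057 = 4943390/1617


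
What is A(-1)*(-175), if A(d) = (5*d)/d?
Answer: -875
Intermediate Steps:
A(d) = 5
A(-1)*(-175) = 5*(-175) = -875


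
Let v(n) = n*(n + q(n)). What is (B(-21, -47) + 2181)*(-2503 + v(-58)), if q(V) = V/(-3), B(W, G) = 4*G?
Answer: -1556533/3 ≈ -5.1884e+5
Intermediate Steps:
q(V) = -V/3 (q(V) = V*(-⅓) = -V/3)
v(n) = 2*n²/3 (v(n) = n*(n - n/3) = n*(2*n/3) = 2*n²/3)
(B(-21, -47) + 2181)*(-2503 + v(-58)) = (4*(-47) + 2181)*(-2503 + (⅔)*(-58)²) = (-188 + 2181)*(-2503 + (⅔)*3364) = 1993*(-2503 + 6728/3) = 1993*(-781/3) = -1556533/3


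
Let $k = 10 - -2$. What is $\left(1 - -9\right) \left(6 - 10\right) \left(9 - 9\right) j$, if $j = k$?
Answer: $0$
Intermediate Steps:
$k = 12$ ($k = 10 + 2 = 12$)
$j = 12$
$\left(1 - -9\right) \left(6 - 10\right) \left(9 - 9\right) j = \left(1 - -9\right) \left(6 - 10\right) \left(9 - 9\right) 12 = \left(1 + 9\right) \left(\left(-4\right) 0\right) 12 = 10 \cdot 0 \cdot 12 = 0 \cdot 12 = 0$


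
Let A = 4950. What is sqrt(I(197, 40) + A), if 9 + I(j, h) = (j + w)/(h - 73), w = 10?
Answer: sqrt(597102)/11 ≈ 70.248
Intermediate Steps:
I(j, h) = -9 + (10 + j)/(-73 + h) (I(j, h) = -9 + (j + 10)/(h - 73) = -9 + (10 + j)/(-73 + h))
sqrt(I(197, 40) + A) = sqrt((667 + 197 - 9*40)/(-73 + 40) + 4950) = sqrt((667 + 197 - 360)/(-33) + 4950) = sqrt(-1/33*504 + 4950) = sqrt(-168/11 + 4950) = sqrt(54282/11) = sqrt(597102)/11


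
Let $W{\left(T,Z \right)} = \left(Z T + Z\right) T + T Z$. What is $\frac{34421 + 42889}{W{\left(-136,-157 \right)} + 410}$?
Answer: $- \frac{4295}{158931} \approx -0.027024$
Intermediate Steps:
$W{\left(T,Z \right)} = T Z + T \left(Z + T Z\right)$ ($W{\left(T,Z \right)} = \left(T Z + Z\right) T + T Z = \left(Z + T Z\right) T + T Z = T \left(Z + T Z\right) + T Z = T Z + T \left(Z + T Z\right)$)
$\frac{34421 + 42889}{W{\left(-136,-157 \right)} + 410} = \frac{34421 + 42889}{\left(-136\right) \left(-157\right) \left(2 - 136\right) + 410} = \frac{77310}{\left(-136\right) \left(-157\right) \left(-134\right) + 410} = \frac{77310}{-2861168 + 410} = \frac{77310}{-2860758} = 77310 \left(- \frac{1}{2860758}\right) = - \frac{4295}{158931}$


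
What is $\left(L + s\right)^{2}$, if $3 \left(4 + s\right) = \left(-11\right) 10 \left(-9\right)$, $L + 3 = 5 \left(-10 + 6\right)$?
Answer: $91809$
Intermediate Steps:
$L = -23$ ($L = -3 + 5 \left(-10 + 6\right) = -3 + 5 \left(-4\right) = -3 - 20 = -23$)
$s = 326$ ($s = -4 + \frac{\left(-11\right) 10 \left(-9\right)}{3} = -4 + \frac{\left(-110\right) \left(-9\right)}{3} = -4 + \frac{1}{3} \cdot 990 = -4 + 330 = 326$)
$\left(L + s\right)^{2} = \left(-23 + 326\right)^{2} = 303^{2} = 91809$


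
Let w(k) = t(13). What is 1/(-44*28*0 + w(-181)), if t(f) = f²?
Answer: 1/169 ≈ 0.0059172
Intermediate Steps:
w(k) = 169 (w(k) = 13² = 169)
1/(-44*28*0 + w(-181)) = 1/(-44*28*0 + 169) = 1/(-1232*0 + 169) = 1/(0 + 169) = 1/169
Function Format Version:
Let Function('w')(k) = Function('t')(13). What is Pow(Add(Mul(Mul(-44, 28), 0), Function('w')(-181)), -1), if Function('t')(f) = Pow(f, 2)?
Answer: Rational(1, 169) ≈ 0.0059172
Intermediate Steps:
Function('w')(k) = 169 (Function('w')(k) = Pow(13, 2) = 169)
Pow(Add(Mul(Mul(-44, 28), 0), Function('w')(-181)), -1) = Pow(Add(Mul(Mul(-44, 28), 0), 169), -1) = Pow(Add(Mul(-1232, 0), 169), -1) = Pow(Add(0, 169), -1) = Pow(169, -1) = Rational(1, 169)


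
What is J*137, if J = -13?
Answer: -1781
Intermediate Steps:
J*137 = -13*137 = -1781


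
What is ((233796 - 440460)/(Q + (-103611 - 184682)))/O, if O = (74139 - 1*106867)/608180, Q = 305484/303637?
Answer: -4770475503399780/358110251198287 ≈ -13.321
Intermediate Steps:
Q = 305484/303637 (Q = 305484*(1/303637) = 305484/303637 ≈ 1.0061)
O = -8182/152045 (O = (74139 - 106867)*(1/608180) = -32728*1/608180 = -8182/152045 ≈ -0.053813)
((233796 - 440460)/(Q + (-103611 - 184682)))/O = ((233796 - 440460)/(305484/303637 + (-103611 - 184682)))/(-8182/152045) = -206664/(305484/303637 - 288293)*(-152045/8182) = -206664/(-87536116157/303637)*(-152045/8182) = -206664*(-303637/87536116157)*(-152045/8182) = (62750836968/87536116157)*(-152045/8182) = -4770475503399780/358110251198287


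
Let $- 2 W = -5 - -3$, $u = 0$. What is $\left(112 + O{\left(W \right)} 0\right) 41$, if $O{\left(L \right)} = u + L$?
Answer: $4592$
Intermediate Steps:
$W = 1$ ($W = - \frac{-5 - -3}{2} = - \frac{-5 + 3}{2} = \left(- \frac{1}{2}\right) \left(-2\right) = 1$)
$O{\left(L \right)} = L$ ($O{\left(L \right)} = 0 + L = L$)
$\left(112 + O{\left(W \right)} 0\right) 41 = \left(112 + 1 \cdot 0\right) 41 = \left(112 + 0\right) 41 = 112 \cdot 41 = 4592$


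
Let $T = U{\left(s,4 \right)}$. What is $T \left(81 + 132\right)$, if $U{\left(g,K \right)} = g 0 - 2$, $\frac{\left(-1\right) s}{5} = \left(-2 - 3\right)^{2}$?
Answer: $-426$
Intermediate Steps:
$s = -125$ ($s = - 5 \left(-2 - 3\right)^{2} = - 5 \left(-5\right)^{2} = \left(-5\right) 25 = -125$)
$U{\left(g,K \right)} = -2$ ($U{\left(g,K \right)} = 0 - 2 = -2$)
$T = -2$
$T \left(81 + 132\right) = - 2 \left(81 + 132\right) = \left(-2\right) 213 = -426$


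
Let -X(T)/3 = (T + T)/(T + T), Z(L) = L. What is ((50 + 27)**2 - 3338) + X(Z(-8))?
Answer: 2588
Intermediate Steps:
X(T) = -3 (X(T) = -3*(T + T)/(T + T) = -3*2*T/(2*T) = -3*2*T*1/(2*T) = -3*1 = -3)
((50 + 27)**2 - 3338) + X(Z(-8)) = ((50 + 27)**2 - 3338) - 3 = (77**2 - 3338) - 3 = (5929 - 3338) - 3 = 2591 - 3 = 2588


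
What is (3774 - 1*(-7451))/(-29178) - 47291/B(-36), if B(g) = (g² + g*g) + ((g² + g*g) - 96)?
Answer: -239494933/24742944 ≈ -9.6793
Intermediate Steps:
B(g) = -96 + 4*g² (B(g) = (g² + g²) + ((g² + g²) - 96) = 2*g² + (2*g² - 96) = 2*g² + (-96 + 2*g²) = -96 + 4*g²)
(3774 - 1*(-7451))/(-29178) - 47291/B(-36) = (3774 - 1*(-7451))/(-29178) - 47291/(-96 + 4*(-36)²) = (3774 + 7451)*(-1/29178) - 47291/(-96 + 4*1296) = 11225*(-1/29178) - 47291/(-96 + 5184) = -11225/29178 - 47291/5088 = -239494933/24742944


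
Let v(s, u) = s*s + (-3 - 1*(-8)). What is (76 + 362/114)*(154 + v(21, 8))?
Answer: 902600/19 ≈ 47505.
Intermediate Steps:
v(s, u) = 5 + s**2 (v(s, u) = s**2 + (-3 + 8) = s**2 + 5 = 5 + s**2)
(76 + 362/114)*(154 + v(21, 8)) = (76 + 362/114)*(154 + (5 + 21**2)) = (76 + 362*(1/114))*(154 + (5 + 441)) = (76 + 181/57)*(154 + 446) = (4513/57)*600 = 902600/19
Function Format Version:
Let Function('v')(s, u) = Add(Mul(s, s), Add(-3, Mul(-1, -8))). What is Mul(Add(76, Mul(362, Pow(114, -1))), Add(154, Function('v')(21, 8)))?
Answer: Rational(902600, 19) ≈ 47505.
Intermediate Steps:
Function('v')(s, u) = Add(5, Pow(s, 2)) (Function('v')(s, u) = Add(Pow(s, 2), Add(-3, 8)) = Add(Pow(s, 2), 5) = Add(5, Pow(s, 2)))
Mul(Add(76, Mul(362, Pow(114, -1))), Add(154, Function('v')(21, 8))) = Mul(Add(76, Mul(362, Pow(114, -1))), Add(154, Add(5, Pow(21, 2)))) = Mul(Add(76, Mul(362, Rational(1, 114))), Add(154, Add(5, 441))) = Mul(Add(76, Rational(181, 57)), Add(154, 446)) = Mul(Rational(4513, 57), 600) = Rational(902600, 19)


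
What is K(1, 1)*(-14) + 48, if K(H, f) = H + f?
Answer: 20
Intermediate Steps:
K(1, 1)*(-14) + 48 = (1 + 1)*(-14) + 48 = 2*(-14) + 48 = -28 + 48 = 20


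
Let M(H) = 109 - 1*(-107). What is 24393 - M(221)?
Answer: 24177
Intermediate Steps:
M(H) = 216 (M(H) = 109 + 107 = 216)
24393 - M(221) = 24393 - 1*216 = 24393 - 216 = 24177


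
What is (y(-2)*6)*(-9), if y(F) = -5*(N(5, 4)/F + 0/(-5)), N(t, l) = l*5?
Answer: -2700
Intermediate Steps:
N(t, l) = 5*l
y(F) = -100/F (y(F) = -5*((5*4)/F + 0/(-5)) = -5*(20/F + 0*(-⅕)) = -5*(20/F + 0) = -100/F)
(y(-2)*6)*(-9) = (-100/(-2)*6)*(-9) = (-100*(-½)*6)*(-9) = (50*6)*(-9) = 300*(-9) = -2700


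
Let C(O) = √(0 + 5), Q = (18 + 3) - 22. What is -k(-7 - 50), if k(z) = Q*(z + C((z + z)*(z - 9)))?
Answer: -57 + √5 ≈ -54.764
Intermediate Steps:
Q = -1 (Q = 21 - 22 = -1)
C(O) = √5
k(z) = -z - √5 (k(z) = -(z + √5) = -z - √5)
-k(-7 - 50) = -(-(-7 - 50) - √5) = -(-1*(-57) - √5) = -(57 - √5) = -57 + √5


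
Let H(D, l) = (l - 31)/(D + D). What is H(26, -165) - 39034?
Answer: -507491/13 ≈ -39038.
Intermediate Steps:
H(D, l) = (-31 + l)/(2*D) (H(D, l) = (-31 + l)/((2*D)) = (-31 + l)*(1/(2*D)) = (-31 + l)/(2*D))
H(26, -165) - 39034 = (½)*(-31 - 165)/26 - 39034 = (½)*(1/26)*(-196) - 39034 = -49/13 - 39034 = -507491/13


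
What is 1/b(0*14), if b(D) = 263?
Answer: 1/263 ≈ 0.0038023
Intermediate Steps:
1/b(0*14) = 1/263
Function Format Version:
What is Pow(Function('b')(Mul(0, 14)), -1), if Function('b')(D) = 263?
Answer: Rational(1, 263) ≈ 0.0038023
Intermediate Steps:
Pow(Function('b')(Mul(0, 14)), -1) = Pow(263, -1) = Rational(1, 263)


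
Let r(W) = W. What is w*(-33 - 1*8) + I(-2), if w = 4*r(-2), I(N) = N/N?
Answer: 329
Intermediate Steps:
I(N) = 1
w = -8 (w = 4*(-2) = -8)
w*(-33 - 1*8) + I(-2) = -8*(-33 - 1*8) + 1 = -8*(-33 - 8) + 1 = -8*(-41) + 1 = 328 + 1 = 329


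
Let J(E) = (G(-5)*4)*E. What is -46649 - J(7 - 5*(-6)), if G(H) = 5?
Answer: -47389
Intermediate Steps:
J(E) = 20*E (J(E) = (5*4)*E = 20*E)
-46649 - J(7 - 5*(-6)) = -46649 - 20*(7 - 5*(-6)) = -46649 - 20*(7 + 30) = -46649 - 20*37 = -46649 - 1*740 = -46649 - 740 = -47389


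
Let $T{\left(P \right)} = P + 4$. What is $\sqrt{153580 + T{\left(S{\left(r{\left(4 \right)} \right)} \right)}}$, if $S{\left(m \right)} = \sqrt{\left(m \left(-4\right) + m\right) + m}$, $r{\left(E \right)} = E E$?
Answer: $2 \sqrt{38396 + i \sqrt{2}} \approx 391.9 + 0.0072173 i$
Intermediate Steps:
$r{\left(E \right)} = E^{2}$
$S{\left(m \right)} = \sqrt{2} \sqrt{- m}$ ($S{\left(m \right)} = \sqrt{\left(- 4 m + m\right) + m} = \sqrt{- 3 m + m} = \sqrt{- 2 m} = \sqrt{2} \sqrt{- m}$)
$T{\left(P \right)} = 4 + P$
$\sqrt{153580 + T{\left(S{\left(r{\left(4 \right)} \right)} \right)}} = \sqrt{153580 + \left(4 + \sqrt{2} \sqrt{- 4^{2}}\right)} = \sqrt{153580 + \left(4 + \sqrt{2} \sqrt{\left(-1\right) 16}\right)} = \sqrt{153580 + \left(4 + \sqrt{2} \sqrt{-16}\right)} = \sqrt{153580 + \left(4 + \sqrt{2} \cdot 4 i\right)} = \sqrt{153580 + \left(4 + 4 i \sqrt{2}\right)} = \sqrt{153584 + 4 i \sqrt{2}}$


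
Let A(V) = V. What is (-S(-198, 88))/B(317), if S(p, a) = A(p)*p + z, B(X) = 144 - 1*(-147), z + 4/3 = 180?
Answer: -118148/873 ≈ -135.34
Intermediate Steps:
z = 536/3 (z = -4/3 + 180 = 536/3 ≈ 178.67)
B(X) = 291 (B(X) = 144 + 147 = 291)
S(p, a) = 536/3 + p² (S(p, a) = p*p + 536/3 = p² + 536/3 = 536/3 + p²)
(-S(-198, 88))/B(317) = -(536/3 + (-198)²)/291 = -(536/3 + 39204)*(1/291) = -1*118148/3*(1/291) = -118148/3*1/291 = -118148/873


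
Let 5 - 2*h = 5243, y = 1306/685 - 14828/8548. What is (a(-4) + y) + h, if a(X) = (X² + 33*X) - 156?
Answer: -4231724268/1463845 ≈ -2890.8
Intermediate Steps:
y = 251627/1463845 (y = 1306*(1/685) - 14828*1/8548 = 1306/685 - 3707/2137 = 251627/1463845 ≈ 0.17189)
h = -2619 (h = 5/2 - ½*5243 = 5/2 - 5243/2 = -2619)
a(X) = -156 + X² + 33*X
(a(-4) + y) + h = ((-156 + (-4)² + 33*(-4)) + 251627/1463845) - 2619 = ((-156 + 16 - 132) + 251627/1463845) - 2619 = (-272 + 251627/1463845) - 2619 = -397914213/1463845 - 2619 = -4231724268/1463845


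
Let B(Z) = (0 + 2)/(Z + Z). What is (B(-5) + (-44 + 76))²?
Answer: 25281/25 ≈ 1011.2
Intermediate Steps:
B(Z) = 1/Z (B(Z) = 2/((2*Z)) = 2*(1/(2*Z)) = 1/Z)
(B(-5) + (-44 + 76))² = (1/(-5) + (-44 + 76))² = (-⅕ + 32)² = (159/5)² = 25281/25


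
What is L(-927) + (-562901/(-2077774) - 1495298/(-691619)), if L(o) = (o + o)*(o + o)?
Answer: 4939522750921104867/1437027976106 ≈ 3.4373e+6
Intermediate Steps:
L(o) = 4*o² (L(o) = (2*o)*(2*o) = 4*o²)
L(-927) + (-562901/(-2077774) - 1495298/(-691619)) = 4*(-927)² + (-562901/(-2077774) - 1495298/(-691619)) = 4*859329 + (-562901*(-1/2077774) - 1495298*(-1/691619)) = 3437316 + (562901/2077774 + 1495298/691619) = 3437316 + 3496204333371/1437027976106 = 4939522750921104867/1437027976106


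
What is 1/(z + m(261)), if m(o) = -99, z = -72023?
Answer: -1/72122 ≈ -1.3865e-5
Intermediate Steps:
1/(z + m(261)) = 1/(-72023 - 99) = 1/(-72122) = -1/72122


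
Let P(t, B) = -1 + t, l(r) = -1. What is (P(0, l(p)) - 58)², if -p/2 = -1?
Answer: 3481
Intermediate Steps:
p = 2 (p = -2*(-1) = 2)
(P(0, l(p)) - 58)² = ((-1 + 0) - 58)² = (-1 - 58)² = (-59)² = 3481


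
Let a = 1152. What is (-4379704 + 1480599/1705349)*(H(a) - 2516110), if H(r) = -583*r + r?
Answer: 23800273787957441678/1705349 ≈ 1.3956e+13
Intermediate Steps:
H(r) = -582*r
(-4379704 + 1480599/1705349)*(H(a) - 2516110) = (-4379704 + 1480599/1705349)*(-582*1152 - 2516110) = (-4379704 + 1480599*(1/1705349))*(-670464 - 2516110) = (-4379704 + 1480599/1705349)*(-3186574) = -7468922356097/1705349*(-3186574) = 23800273787957441678/1705349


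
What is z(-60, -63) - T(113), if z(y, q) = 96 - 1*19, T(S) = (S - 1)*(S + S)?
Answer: -25235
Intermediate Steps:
T(S) = 2*S*(-1 + S) (T(S) = (-1 + S)*(2*S) = 2*S*(-1 + S))
z(y, q) = 77 (z(y, q) = 96 - 19 = 77)
z(-60, -63) - T(113) = 77 - 2*113*(-1 + 113) = 77 - 2*113*112 = 77 - 1*25312 = 77 - 25312 = -25235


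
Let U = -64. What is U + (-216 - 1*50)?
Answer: -330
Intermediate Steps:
U + (-216 - 1*50) = -64 + (-216 - 1*50) = -64 + (-216 - 50) = -64 - 266 = -330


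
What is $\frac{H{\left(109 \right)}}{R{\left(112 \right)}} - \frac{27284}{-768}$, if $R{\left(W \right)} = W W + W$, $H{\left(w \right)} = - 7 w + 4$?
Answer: $\frac{5386303}{151872} \approx 35.466$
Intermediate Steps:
$H{\left(w \right)} = 4 - 7 w$
$R{\left(W \right)} = W + W^{2}$ ($R{\left(W \right)} = W^{2} + W = W + W^{2}$)
$\frac{H{\left(109 \right)}}{R{\left(112 \right)}} - \frac{27284}{-768} = \frac{4 - 763}{112 \left(1 + 112\right)} - \frac{27284}{-768} = \frac{4 - 763}{112 \cdot 113} - - \frac{6821}{192} = - \frac{759}{12656} + \frac{6821}{192} = \frac{5386303}{151872}$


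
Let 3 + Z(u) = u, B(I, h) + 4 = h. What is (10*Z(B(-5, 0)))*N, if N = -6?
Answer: 420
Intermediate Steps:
B(I, h) = -4 + h
Z(u) = -3 + u
(10*Z(B(-5, 0)))*N = (10*(-3 + (-4 + 0)))*(-6) = (10*(-3 - 4))*(-6) = (10*(-7))*(-6) = -70*(-6) = 420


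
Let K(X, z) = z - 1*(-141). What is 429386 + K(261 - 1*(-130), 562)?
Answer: 430089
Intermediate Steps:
K(X, z) = 141 + z (K(X, z) = z + 141 = 141 + z)
429386 + K(261 - 1*(-130), 562) = 429386 + (141 + 562) = 429386 + 703 = 430089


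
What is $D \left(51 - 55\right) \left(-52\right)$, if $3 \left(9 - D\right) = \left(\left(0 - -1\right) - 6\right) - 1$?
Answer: $2288$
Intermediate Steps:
$D = 11$ ($D = 9 - \frac{\left(\left(0 - -1\right) - 6\right) - 1}{3} = 9 - \frac{\left(\left(0 + 1\right) - 6\right) - 1}{3} = 9 - \frac{\left(1 - 6\right) - 1}{3} = 9 - \frac{-5 - 1}{3} = 9 - -2 = 9 + 2 = 11$)
$D \left(51 - 55\right) \left(-52\right) = 11 \left(51 - 55\right) \left(-52\right) = 11 \left(\left(-4\right) \left(-52\right)\right) = 11 \cdot 208 = 2288$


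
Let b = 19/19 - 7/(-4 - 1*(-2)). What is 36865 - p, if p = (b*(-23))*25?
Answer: 78905/2 ≈ 39453.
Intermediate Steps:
b = 9/2 (b = 19*(1/19) - 7/(-4 + 2) = 1 - 7/(-2) = 1 - 7*(-1/2) = 1 + 7/2 = 9/2 ≈ 4.5000)
p = -5175/2 (p = ((9/2)*(-23))*25 = -207/2*25 = -5175/2 ≈ -2587.5)
36865 - p = 36865 - 1*(-5175/2) = 36865 + 5175/2 = 78905/2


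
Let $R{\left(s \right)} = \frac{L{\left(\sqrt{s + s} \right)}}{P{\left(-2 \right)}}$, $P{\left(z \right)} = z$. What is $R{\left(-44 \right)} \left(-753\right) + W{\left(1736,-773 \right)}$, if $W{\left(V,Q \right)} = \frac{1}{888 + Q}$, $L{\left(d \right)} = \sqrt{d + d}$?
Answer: $\frac{1}{115} + 753 \sqrt[4]{22} \sqrt{i} \approx 1153.2 + 1153.2 i$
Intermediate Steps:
$L{\left(d \right)} = \sqrt{2} \sqrt{d}$ ($L{\left(d \right)} = \sqrt{2 d} = \sqrt{2} \sqrt{d}$)
$R{\left(s \right)} = - \frac{2^{\frac{3}{4}} \sqrt[4]{s}}{2}$ ($R{\left(s \right)} = \frac{\sqrt{2} \sqrt{\sqrt{s + s}}}{-2} = \sqrt{2} \sqrt{\sqrt{2 s}} \left(- \frac{1}{2}\right) = \sqrt{2} \sqrt{\sqrt{2} \sqrt{s}} \left(- \frac{1}{2}\right) = \sqrt{2} \sqrt[4]{2} \sqrt[4]{s} \left(- \frac{1}{2}\right) = 2^{\frac{3}{4}} \sqrt[4]{s} \left(- \frac{1}{2}\right) = - \frac{2^{\frac{3}{4}} \sqrt[4]{s}}{2}$)
$R{\left(-44 \right)} \left(-753\right) + W{\left(1736,-773 \right)} = - \frac{2^{\frac{3}{4}} \sqrt[4]{-44}}{2} \left(-753\right) + \frac{1}{888 - 773} = - \frac{2^{\frac{3}{4}} \sqrt[4]{-11} \sqrt{2}}{2} \left(-753\right) + \frac{1}{115} = - \sqrt[4]{-22} \left(-753\right) + \frac{1}{115} = 753 \sqrt[4]{-22} + \frac{1}{115} = \frac{1}{115} + 753 \sqrt[4]{-22}$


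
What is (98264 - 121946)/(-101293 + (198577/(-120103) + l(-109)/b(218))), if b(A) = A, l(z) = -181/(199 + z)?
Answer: 55804758806520/238692855991363 ≈ 0.23379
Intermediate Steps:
(98264 - 121946)/(-101293 + (198577/(-120103) + l(-109)/b(218))) = (98264 - 121946)/(-101293 + (198577/(-120103) - 181/(199 - 109)/218)) = -23682/(-101293 + (198577*(-1/120103) - 181/90*(1/218))) = -23682/(-101293 + (-198577/120103 - 181*1/90*(1/218))) = -23682/(-101293 + (-198577/120103 - 181/90*1/218)) = -23682/(-101293 + (-198577/120103 - 181/19620)) = -23682/(-101293 - 3917819383/2356420860) = -23682/(-238692855991363/2356420860) = -23682*(-2356420860/238692855991363) = 55804758806520/238692855991363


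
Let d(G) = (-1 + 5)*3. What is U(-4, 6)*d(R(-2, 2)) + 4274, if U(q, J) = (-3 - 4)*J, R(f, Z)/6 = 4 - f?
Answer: 3770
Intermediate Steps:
R(f, Z) = 24 - 6*f (R(f, Z) = 6*(4 - f) = 24 - 6*f)
d(G) = 12 (d(G) = 4*3 = 12)
U(q, J) = -7*J
U(-4, 6)*d(R(-2, 2)) + 4274 = -7*6*12 + 4274 = -42*12 + 4274 = -504 + 4274 = 3770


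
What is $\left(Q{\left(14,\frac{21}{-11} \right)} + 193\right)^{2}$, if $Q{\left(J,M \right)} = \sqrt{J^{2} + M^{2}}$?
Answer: $\frac{4531286}{121} + \frac{2702 \sqrt{493}}{11} \approx 42903.0$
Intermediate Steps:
$\left(Q{\left(14,\frac{21}{-11} \right)} + 193\right)^{2} = \left(\sqrt{14^{2} + \left(\frac{21}{-11}\right)^{2}} + 193\right)^{2} = \left(\sqrt{196 + \left(21 \left(- \frac{1}{11}\right)\right)^{2}} + 193\right)^{2} = \left(\sqrt{196 + \left(- \frac{21}{11}\right)^{2}} + 193\right)^{2} = \left(\sqrt{196 + \frac{441}{121}} + 193\right)^{2} = \left(\sqrt{\frac{24157}{121}} + 193\right)^{2} = \left(\frac{7 \sqrt{493}}{11} + 193\right)^{2} = \left(193 + \frac{7 \sqrt{493}}{11}\right)^{2}$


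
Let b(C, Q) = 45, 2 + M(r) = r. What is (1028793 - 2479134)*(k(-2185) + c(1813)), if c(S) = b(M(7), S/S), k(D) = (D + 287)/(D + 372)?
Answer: -121078817703/1813 ≈ -6.6784e+7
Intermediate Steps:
k(D) = (287 + D)/(372 + D)
M(r) = -2 + r
c(S) = 45
(1028793 - 2479134)*(k(-2185) + c(1813)) = (1028793 - 2479134)*((287 - 2185)/(372 - 2185) + 45) = -1450341*(-1898/(-1813) + 45) = -1450341*(-1/1813*(-1898) + 45) = -1450341*(1898/1813 + 45) = -1450341*83483/1813 = -121078817703/1813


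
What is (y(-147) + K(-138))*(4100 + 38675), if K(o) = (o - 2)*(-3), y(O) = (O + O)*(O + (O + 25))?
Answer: 3400869150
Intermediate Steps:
y(O) = 2*O*(25 + 2*O) (y(O) = (2*O)*(O + (25 + O)) = (2*O)*(25 + 2*O) = 2*O*(25 + 2*O))
K(o) = 6 - 3*o (K(o) = (-2 + o)*(-3) = 6 - 3*o)
(y(-147) + K(-138))*(4100 + 38675) = (2*(-147)*(25 + 2*(-147)) + (6 - 3*(-138)))*(4100 + 38675) = (2*(-147)*(25 - 294) + (6 + 414))*42775 = (2*(-147)*(-269) + 420)*42775 = (79086 + 420)*42775 = 79506*42775 = 3400869150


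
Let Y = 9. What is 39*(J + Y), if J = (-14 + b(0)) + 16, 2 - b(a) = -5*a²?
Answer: 507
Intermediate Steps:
b(a) = 2 + 5*a² (b(a) = 2 - (-5)*a² = 2 + 5*a²)
J = 4 (J = (-14 + (2 + 5*0²)) + 16 = (-14 + (2 + 5*0)) + 16 = (-14 + (2 + 0)) + 16 = (-14 + 2) + 16 = -12 + 16 = 4)
39*(J + Y) = 39*(4 + 9) = 39*13 = 507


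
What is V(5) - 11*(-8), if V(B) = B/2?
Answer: 181/2 ≈ 90.500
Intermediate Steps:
V(B) = B/2 (V(B) = B*(½) = B/2)
V(5) - 11*(-8) = (½)*5 - 11*(-8) = 5/2 + 88 = 181/2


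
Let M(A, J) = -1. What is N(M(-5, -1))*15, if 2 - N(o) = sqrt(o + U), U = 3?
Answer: 30 - 15*sqrt(2) ≈ 8.7868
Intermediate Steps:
N(o) = 2 - sqrt(3 + o) (N(o) = 2 - sqrt(o + 3) = 2 - sqrt(3 + o))
N(M(-5, -1))*15 = (2 - sqrt(3 - 1))*15 = (2 - sqrt(2))*15 = 30 - 15*sqrt(2)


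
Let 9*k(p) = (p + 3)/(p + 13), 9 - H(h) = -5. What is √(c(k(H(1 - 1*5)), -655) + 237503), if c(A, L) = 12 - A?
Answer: 4*√10821774/27 ≈ 487.35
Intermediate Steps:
H(h) = 14 (H(h) = 9 - 1*(-5) = 9 + 5 = 14)
k(p) = (3 + p)/(9*(13 + p)) (k(p) = ((p + 3)/(p + 13))/9 = ((3 + p)/(13 + p))/9 = (3 + p)/(9*(13 + p)))
√(c(k(H(1 - 1*5)), -655) + 237503) = √((12 - (3 + 14)/(9*(13 + 14))) + 237503) = √((12 - 17/(9*27)) + 237503) = √((12 - 1*17/243) + 237503) = √((12 - 17/243) + 237503) = √(2899/243 + 237503) = √(57716128/243) = 4*√10821774/27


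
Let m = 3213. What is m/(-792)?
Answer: -357/88 ≈ -4.0568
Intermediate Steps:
m/(-792) = 3213/(-792) = 3213*(-1/792) = -357/88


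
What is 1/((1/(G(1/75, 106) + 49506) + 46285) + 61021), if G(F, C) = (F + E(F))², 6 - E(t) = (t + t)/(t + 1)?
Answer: 402403630969/43180324032882014 ≈ 9.3191e-6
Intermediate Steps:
E(t) = 6 - 2*t/(1 + t) (E(t) = 6 - (t + t)/(t + 1) = 6 - 2*t/(1 + t))
G(F, C) = (F + 2*(3 + 2*F)/(1 + F))²
1/((1/(G(1/75, 106) + 49506) + 46285) + 61021) = 1/((1/((6 + (1/75)² + 5/75)²/(1 + 1/75)² + 49506) + 46285) + 61021) = 1/((1/((6 + (1/75)² + 5*(1/75))²/(1 + 1/75)² + 49506) + 46285) + 61021) = 1/((1/((6 + 1/5625 + 1/15)²/(76/75)² + 49506) + 46285) + 61021) = 1/((1/(5625*(34126/5625)²/5776 + 49506) + 46285) + 61021) = 1/((1/((5625/5776)*(1164583876/31640625) + 49506) + 46285) + 61021) = 1/((1/(291145969/8122500 + 49506) + 46285) + 61021) = 1/((1/(402403630969/8122500) + 46285) + 61021) = 1/((8122500/402403630969 + 46285) + 61021) = 1/(18625252067522665/402403630969 + 61021) = 1/(43180324032882014/402403630969) = 402403630969/43180324032882014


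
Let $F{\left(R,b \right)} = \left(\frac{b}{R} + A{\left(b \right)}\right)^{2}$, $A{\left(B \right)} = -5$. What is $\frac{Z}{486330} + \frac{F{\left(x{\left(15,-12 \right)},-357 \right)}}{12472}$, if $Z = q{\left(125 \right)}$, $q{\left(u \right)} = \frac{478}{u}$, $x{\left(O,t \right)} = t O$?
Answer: $\frac{13420293059}{18196523280000} \approx 0.00073752$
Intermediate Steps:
$x{\left(O,t \right)} = O t$
$Z = \frac{478}{125} \approx 3.824$
$F{\left(R,b \right)} = \left(-5 + \frac{b}{R}\right)^{2}$ ($F{\left(R,b \right)} = \left(\frac{b}{R} - 5\right)^{2} = \left(-5 + \frac{b}{R}\right)^{2}$)
$\frac{Z}{486330} + \frac{F{\left(x{\left(15,-12 \right)},-357 \right)}}{12472} = \frac{478}{125 \cdot 486330} + \frac{\frac{1}{32400} \left(-357 - 5 \cdot 15 \left(-12\right)\right)^{2}}{12472} = \frac{478}{125} \cdot \frac{1}{486330} + \frac{\left(-357 - -900\right)^{2}}{32400} \cdot \frac{1}{12472} = \frac{239}{30395625} + \frac{\left(-357 + 900\right)^{2}}{32400} \cdot \frac{1}{12472} = \frac{239}{30395625} + \frac{543^{2}}{32400} \cdot \frac{1}{12472} = \frac{239}{30395625} + \frac{1}{32400} \cdot 294849 \cdot \frac{1}{12472} = \frac{239}{30395625} + \frac{32761}{3600} \cdot \frac{1}{12472} = \frac{239}{30395625} + \frac{32761}{44899200} = \frac{13420293059}{18196523280000}$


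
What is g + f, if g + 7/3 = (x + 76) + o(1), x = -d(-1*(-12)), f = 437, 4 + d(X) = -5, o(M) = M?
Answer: 1562/3 ≈ 520.67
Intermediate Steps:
d(X) = -9 (d(X) = -4 - 5 = -9)
x = 9 (x = -1*(-9) = 9)
g = 251/3 (g = -7/3 + ((9 + 76) + 1) = -7/3 + (85 + 1) = -7/3 + 86 = 251/3 ≈ 83.667)
g + f = 251/3 + 437 = 1562/3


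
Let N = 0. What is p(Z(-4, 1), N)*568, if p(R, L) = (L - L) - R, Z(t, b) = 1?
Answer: -568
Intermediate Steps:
p(R, L) = -R (p(R, L) = 0 - R = -R)
p(Z(-4, 1), N)*568 = -1*1*568 = -1*568 = -568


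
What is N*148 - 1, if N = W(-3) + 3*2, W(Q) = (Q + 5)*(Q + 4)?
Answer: 1183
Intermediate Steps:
W(Q) = (4 + Q)*(5 + Q) (W(Q) = (5 + Q)*(4 + Q) = (4 + Q)*(5 + Q))
N = 8 (N = (20 + (-3)**2 + 9*(-3)) + 3*2 = (20 + 9 - 27) + 6 = 2 + 6 = 8)
N*148 - 1 = 8*148 - 1 = 1184 - 1 = 1183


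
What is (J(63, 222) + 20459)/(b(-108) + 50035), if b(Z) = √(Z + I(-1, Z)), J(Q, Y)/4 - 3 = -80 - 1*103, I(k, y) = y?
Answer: 987640865/2503501441 - 118434*I*√6/2503501441 ≈ 0.3945 - 0.00011588*I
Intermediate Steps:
J(Q, Y) = -720 (J(Q, Y) = 12 + 4*(-80 - 1*103) = 12 + 4*(-80 - 103) = 12 + 4*(-183) = 12 - 732 = -720)
b(Z) = √2*√Z (b(Z) = √(Z + Z) = √(2*Z) = √2*√Z)
(J(63, 222) + 20459)/(b(-108) + 50035) = (-720 + 20459)/(√2*√(-108) + 50035) = 19739/(√2*(6*I*√3) + 50035) = 19739/(6*I*√6 + 50035) = 19739/(50035 + 6*I*√6)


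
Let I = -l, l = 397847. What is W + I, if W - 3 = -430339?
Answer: -828183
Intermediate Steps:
W = -430336 (W = 3 - 430339 = -430336)
I = -397847 (I = -1*397847 = -397847)
W + I = -430336 - 397847 = -828183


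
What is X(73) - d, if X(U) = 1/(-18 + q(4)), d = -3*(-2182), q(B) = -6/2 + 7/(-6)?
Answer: -870624/133 ≈ -6546.0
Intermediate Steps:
q(B) = -25/6 (q(B) = -6*½ + 7*(-⅙) = -3 - 7/6 = -25/6)
d = 6546
X(U) = -6/133 (X(U) = 1/(-18 - 25/6) = 1/(-133/6) = -6/133)
X(73) - d = -6/133 - 1*6546 = -6/133 - 6546 = -870624/133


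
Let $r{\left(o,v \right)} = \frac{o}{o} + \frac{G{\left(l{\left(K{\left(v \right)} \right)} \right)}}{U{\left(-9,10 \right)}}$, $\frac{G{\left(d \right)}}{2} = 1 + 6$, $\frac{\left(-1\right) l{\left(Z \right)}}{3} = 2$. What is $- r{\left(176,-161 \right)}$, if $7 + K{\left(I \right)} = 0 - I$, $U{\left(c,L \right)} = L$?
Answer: $- \frac{12}{5} \approx -2.4$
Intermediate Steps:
$K{\left(I \right)} = -7 - I$ ($K{\left(I \right)} = -7 + \left(0 - I\right) = -7 - I$)
$l{\left(Z \right)} = -6$ ($l{\left(Z \right)} = \left(-3\right) 2 = -6$)
$G{\left(d \right)} = 14$ ($G{\left(d \right)} = 2 \left(1 + 6\right) = 2 \cdot 7 = 14$)
$r{\left(o,v \right)} = \frac{12}{5}$ ($r{\left(o,v \right)} = \frac{o}{o} + \frac{14}{10} = 1 + 14 \cdot \frac{1}{10} = 1 + \frac{7}{5} = \frac{12}{5}$)
$- r{\left(176,-161 \right)} = \left(-1\right) \frac{12}{5} = - \frac{12}{5}$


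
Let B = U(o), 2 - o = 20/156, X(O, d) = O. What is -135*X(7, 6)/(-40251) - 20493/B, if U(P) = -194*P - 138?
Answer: 10729385019/262221848 ≈ 40.917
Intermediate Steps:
o = 73/39 (o = 2 - 20/156 = 2 - 1*5/39 = 2 - 5/39 = 73/39 ≈ 1.8718)
U(P) = -138 - 194*P
B = -19544/39 (B = -138 - 194*73/39 = -138 - 14162/39 = -19544/39 ≈ -501.13)
-135*X(7, 6)/(-40251) - 20493/B = -135*7/(-40251) - 20493/(-19544/39) = -945*(-1/40251) - 20493*(-39/19544) = 315/13417 + 799227/19544 = 10729385019/262221848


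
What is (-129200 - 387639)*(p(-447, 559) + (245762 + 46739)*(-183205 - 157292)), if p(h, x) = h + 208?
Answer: 51474948833181004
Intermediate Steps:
p(h, x) = 208 + h
(-129200 - 387639)*(p(-447, 559) + (245762 + 46739)*(-183205 - 157292)) = (-129200 - 387639)*((208 - 447) + (245762 + 46739)*(-183205 - 157292)) = -516839*(-239 + 292501*(-340497)) = -516839*(-239 - 99595712997) = -516839*(-99595713236) = 51474948833181004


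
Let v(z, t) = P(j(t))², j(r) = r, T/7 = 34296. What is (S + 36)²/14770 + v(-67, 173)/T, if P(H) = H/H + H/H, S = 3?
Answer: 3260791/31659495 ≈ 0.10300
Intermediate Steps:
T = 240072 (T = 7*34296 = 240072)
P(H) = 2 (P(H) = 1 + 1 = 2)
v(z, t) = 4 (v(z, t) = 2² = 4)
(S + 36)²/14770 + v(-67, 173)/T = (3 + 36)²/14770 + 4/240072 = 39²*(1/14770) + 4*(1/240072) = 1521*(1/14770) + 1/60018 = 1521/14770 + 1/60018 = 3260791/31659495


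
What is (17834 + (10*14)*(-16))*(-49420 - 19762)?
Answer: -1078824108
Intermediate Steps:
(17834 + (10*14)*(-16))*(-49420 - 19762) = (17834 + 140*(-16))*(-69182) = (17834 - 2240)*(-69182) = 15594*(-69182) = -1078824108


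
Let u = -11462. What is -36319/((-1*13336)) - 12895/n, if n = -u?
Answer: 122160329/76428616 ≈ 1.5984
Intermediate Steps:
n = 11462 (n = -1*(-11462) = 11462)
-36319/((-1*13336)) - 12895/n = -36319/((-1*13336)) - 12895/11462 = -36319/(-13336) - 12895*1/11462 = -36319*(-1/13336) - 12895/11462 = 36319/13336 - 12895/11462 = 122160329/76428616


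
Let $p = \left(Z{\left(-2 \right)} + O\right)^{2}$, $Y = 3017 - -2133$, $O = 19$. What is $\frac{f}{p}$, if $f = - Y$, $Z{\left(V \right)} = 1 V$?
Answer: $- \frac{5150}{289} \approx -17.82$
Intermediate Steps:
$Z{\left(V \right)} = V$
$Y = 5150$ ($Y = 3017 + 2133 = 5150$)
$p = 289$ ($p = \left(-2 + 19\right)^{2} = 17^{2} = 289$)
$f = -5150$ ($f = \left(-1\right) 5150 = -5150$)
$\frac{f}{p} = - \frac{5150}{289}$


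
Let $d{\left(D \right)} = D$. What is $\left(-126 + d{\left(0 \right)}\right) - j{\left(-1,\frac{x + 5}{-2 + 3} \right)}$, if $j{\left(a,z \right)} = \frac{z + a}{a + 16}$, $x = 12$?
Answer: $- \frac{1906}{15} \approx -127.07$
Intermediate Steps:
$j{\left(a,z \right)} = \frac{a + z}{16 + a}$
$\left(-126 + d{\left(0 \right)}\right) - j{\left(-1,\frac{x + 5}{-2 + 3} \right)} = \left(-126 + 0\right) - \frac{-1 + \frac{12 + 5}{-2 + 3}}{16 - 1} = -126 - \frac{-1 + \frac{17}{1}}{15} = -126 - \frac{-1 + 17 \cdot 1}{15} = -126 - \frac{-1 + 17}{15} = -126 - \frac{1}{15} \cdot 16 = -126 - \frac{16}{15} = - \frac{1906}{15}$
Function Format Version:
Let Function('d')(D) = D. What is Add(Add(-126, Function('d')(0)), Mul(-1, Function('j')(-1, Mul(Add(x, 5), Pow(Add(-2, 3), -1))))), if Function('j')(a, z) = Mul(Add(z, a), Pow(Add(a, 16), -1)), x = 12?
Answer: Rational(-1906, 15) ≈ -127.07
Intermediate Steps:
Function('j')(a, z) = Mul(Pow(Add(16, a), -1), Add(a, z)) (Function('j')(a, z) = Mul(Add(a, z), Pow(Add(16, a), -1)) = Mul(Pow(Add(16, a), -1), Add(a, z)))
Add(Add(-126, Function('d')(0)), Mul(-1, Function('j')(-1, Mul(Add(x, 5), Pow(Add(-2, 3), -1))))) = Add(Add(-126, 0), Mul(-1, Mul(Pow(Add(16, -1), -1), Add(-1, Mul(Add(12, 5), Pow(Add(-2, 3), -1)))))) = Add(-126, Mul(-1, Mul(Pow(15, -1), Add(-1, Mul(17, Pow(1, -1)))))) = Add(-126, Mul(-1, Mul(Rational(1, 15), Add(-1, Mul(17, 1))))) = Add(-126, Mul(-1, Mul(Rational(1, 15), Add(-1, 17)))) = Add(-126, Mul(-1, Mul(Rational(1, 15), 16))) = Add(-126, Mul(-1, Rational(16, 15))) = Add(-126, Rational(-16, 15)) = Rational(-1906, 15)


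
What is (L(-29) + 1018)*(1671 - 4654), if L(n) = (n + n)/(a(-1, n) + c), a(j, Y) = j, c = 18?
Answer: -51450784/17 ≈ -3.0265e+6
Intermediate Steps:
L(n) = 2*n/17 (L(n) = (n + n)/(-1 + 18) = (2*n)/17 = (2*n)*(1/17) = 2*n/17)
(L(-29) + 1018)*(1671 - 4654) = ((2/17)*(-29) + 1018)*(1671 - 4654) = (-58/17 + 1018)*(-2983) = (17248/17)*(-2983) = -51450784/17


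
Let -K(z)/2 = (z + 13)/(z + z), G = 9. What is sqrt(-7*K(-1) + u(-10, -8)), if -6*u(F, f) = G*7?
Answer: 3*I*sqrt(42)/2 ≈ 9.7211*I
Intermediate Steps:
K(z) = -(13 + z)/z (K(z) = -2*(z + 13)/(z + z) = -2*(13 + z)/(2*z) = -2*(13 + z)*1/(2*z) = -(13 + z)/z)
u(F, f) = -21/2 (u(F, f) = -3*7/2 = -1/6*63 = -21/2)
sqrt(-7*K(-1) + u(-10, -8)) = sqrt(-7*(-13 - 1*(-1))/(-1) - 21/2) = sqrt(-(-7)*(-13 + 1) - 21/2) = sqrt(-(-7)*(-12) - 21/2) = sqrt(-7*12 - 21/2) = sqrt(-84 - 21/2) = sqrt(-189/2) = 3*I*sqrt(42)/2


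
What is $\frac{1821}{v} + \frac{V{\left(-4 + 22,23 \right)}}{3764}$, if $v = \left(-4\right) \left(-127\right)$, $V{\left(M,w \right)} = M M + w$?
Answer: $\frac{878815}{239014} \approx 3.6768$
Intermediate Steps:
$V{\left(M,w \right)} = w + M^{2}$ ($V{\left(M,w \right)} = M^{2} + w = w + M^{2}$)
$v = 508$
$\frac{1821}{v} + \frac{V{\left(-4 + 22,23 \right)}}{3764} = \frac{1821}{508} + \frac{23 + \left(-4 + 22\right)^{2}}{3764} = 1821 \cdot \frac{1}{508} + \left(23 + 18^{2}\right) \frac{1}{3764} = \frac{1821}{508} + \left(23 + 324\right) \frac{1}{3764} = \frac{1821}{508} + 347 \cdot \frac{1}{3764} = \frac{1821}{508} + \frac{347}{3764} = \frac{878815}{239014}$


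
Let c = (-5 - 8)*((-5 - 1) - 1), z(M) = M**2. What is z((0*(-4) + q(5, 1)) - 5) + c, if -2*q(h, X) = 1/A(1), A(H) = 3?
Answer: 4237/36 ≈ 117.69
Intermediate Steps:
q(h, X) = -1/6 (q(h, X) = -1/2/3 = -1/2*1/3 = -1/6)
c = 91 (c = -13*(-6 - 1) = -13*(-7) = 91)
z((0*(-4) + q(5, 1)) - 5) + c = ((0*(-4) - 1/6) - 5)**2 + 91 = ((0 - 1/6) - 5)**2 + 91 = (-1/6 - 5)**2 + 91 = (-31/6)**2 + 91 = 961/36 + 91 = 4237/36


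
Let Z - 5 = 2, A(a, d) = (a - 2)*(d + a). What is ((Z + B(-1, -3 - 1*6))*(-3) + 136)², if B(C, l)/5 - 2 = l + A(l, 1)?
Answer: 1210000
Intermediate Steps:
A(a, d) = (-2 + a)*(a + d)
Z = 7 (Z = 5 + 2 = 7)
B(C, l) = 5*l² (B(C, l) = 10 + 5*(l + (l² - 2*l - 2*1 + l*1)) = 10 + 5*(l + (l² - 2*l - 2 + l)) = 10 + 5*(l + (-2 + l² - l)) = 10 + 5*(-2 + l²) = 10 + (-10 + 5*l²) = 5*l²)
((Z + B(-1, -3 - 1*6))*(-3) + 136)² = ((7 + 5*(-3 - 1*6)²)*(-3) + 136)² = ((7 + 5*(-3 - 6)²)*(-3) + 136)² = ((7 + 5*(-9)²)*(-3) + 136)² = ((7 + 5*81)*(-3) + 136)² = ((7 + 405)*(-3) + 136)² = (412*(-3) + 136)² = (-1236 + 136)² = (-1100)² = 1210000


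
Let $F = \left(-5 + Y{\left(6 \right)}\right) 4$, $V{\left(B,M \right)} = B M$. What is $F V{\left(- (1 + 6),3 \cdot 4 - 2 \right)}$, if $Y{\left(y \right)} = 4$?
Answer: $280$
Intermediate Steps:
$F = -4$ ($F = \left(-5 + 4\right) 4 = \left(-1\right) 4 = -4$)
$F V{\left(- (1 + 6),3 \cdot 4 - 2 \right)} = - 4 - (1 + 6) \left(3 \cdot 4 - 2\right) = - 4 \left(-1\right) 7 \left(12 - 2\right) = - 4 \left(\left(-7\right) 10\right) = \left(-4\right) \left(-70\right) = 280$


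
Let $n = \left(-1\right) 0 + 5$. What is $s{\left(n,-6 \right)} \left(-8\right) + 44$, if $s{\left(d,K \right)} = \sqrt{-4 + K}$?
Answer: $44 - 8 i \sqrt{10} \approx 44.0 - 25.298 i$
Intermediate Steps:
$n = 5$ ($n = 0 + 5 = 5$)
$s{\left(n,-6 \right)} \left(-8\right) + 44 = \sqrt{-4 - 6} \left(-8\right) + 44 = \sqrt{-10} \left(-8\right) + 44 = i \sqrt{10} \left(-8\right) + 44 = - 8 i \sqrt{10} + 44 = 44 - 8 i \sqrt{10}$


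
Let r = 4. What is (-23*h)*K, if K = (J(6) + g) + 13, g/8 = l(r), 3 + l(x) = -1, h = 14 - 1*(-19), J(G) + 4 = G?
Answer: 12903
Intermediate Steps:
J(G) = -4 + G
h = 33 (h = 14 + 19 = 33)
l(x) = -4 (l(x) = -3 - 1 = -4)
g = -32 (g = 8*(-4) = -32)
K = -17 (K = ((-4 + 6) - 32) + 13 = (2 - 32) + 13 = -30 + 13 = -17)
(-23*h)*K = -23*33*(-17) = -759*(-17) = 12903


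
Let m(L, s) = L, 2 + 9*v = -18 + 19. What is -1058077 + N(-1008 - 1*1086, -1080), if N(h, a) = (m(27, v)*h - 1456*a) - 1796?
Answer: 456069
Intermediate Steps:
v = -⅑ (v = -2/9 + (-18 + 19)/9 = -2/9 + (⅑)*1 = -2/9 + ⅑ = -⅑ ≈ -0.11111)
N(h, a) = -1796 - 1456*a + 27*h (N(h, a) = (27*h - 1456*a) - 1796 = (-1456*a + 27*h) - 1796 = -1796 - 1456*a + 27*h)
-1058077 + N(-1008 - 1*1086, -1080) = -1058077 + (-1796 - 1456*(-1080) + 27*(-1008 - 1*1086)) = -1058077 + (-1796 + 1572480 + 27*(-1008 - 1086)) = -1058077 + (-1796 + 1572480 + 27*(-2094)) = -1058077 + (-1796 + 1572480 - 56538) = -1058077 + 1514146 = 456069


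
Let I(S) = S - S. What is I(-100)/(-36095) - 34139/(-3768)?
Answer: 34139/3768 ≈ 9.0602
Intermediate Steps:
I(S) = 0
I(-100)/(-36095) - 34139/(-3768) = 0/(-36095) - 34139/(-3768) = 0*(-1/36095) - 34139*(-1/3768) = 0 + 34139/3768 = 34139/3768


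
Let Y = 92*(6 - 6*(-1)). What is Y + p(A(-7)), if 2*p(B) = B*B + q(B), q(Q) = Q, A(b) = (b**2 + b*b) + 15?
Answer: 7545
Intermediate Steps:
A(b) = 15 + 2*b**2 (A(b) = (b**2 + b**2) + 15 = 2*b**2 + 15 = 15 + 2*b**2)
Y = 1104 (Y = 92*(6 + 6) = 92*12 = 1104)
p(B) = B/2 + B**2/2 (p(B) = (B*B + B)/2 = (B**2 + B)/2 = (B + B**2)/2 = B/2 + B**2/2)
Y + p(A(-7)) = 1104 + (15 + 2*(-7)**2)*(1 + (15 + 2*(-7)**2))/2 = 1104 + (15 + 2*49)*(1 + (15 + 2*49))/2 = 1104 + (15 + 98)*(1 + (15 + 98))/2 = 1104 + (1/2)*113*(1 + 113) = 1104 + (1/2)*113*114 = 1104 + 6441 = 7545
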